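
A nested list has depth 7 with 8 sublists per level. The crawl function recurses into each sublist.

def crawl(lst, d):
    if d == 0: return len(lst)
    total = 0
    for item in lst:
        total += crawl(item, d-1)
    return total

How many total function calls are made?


At depth 0 (root): 1 call
At depth 1: each of 1 parents calls crawl on 8 children = 8 calls
At depth 2: each of 8 parents calls crawl on 8 children = 64 calls
At depth 3: each of 64 parents calls crawl on 8 children = 512 calls
At depth 4: each of 512 parents calls crawl on 8 children = 4096 calls
At depth 5: each of 4096 parents calls crawl on 8 children = 32768 calls
At depth 6: each of 32768 parents calls crawl on 8 children = 262144 calls
At depth 7: each of 262144 parents calls crawl on 8 children = 2097152 calls
Total: 1 + 8 + 64 + 512 + 4096 + 32768 + 262144 + 2097152 = 2396745

2396745


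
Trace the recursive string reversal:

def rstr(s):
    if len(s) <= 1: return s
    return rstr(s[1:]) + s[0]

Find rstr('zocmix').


rstr('zocmix') = rstr('ocmix') + 'z'
rstr('ocmix') = rstr('cmix') + 'o'
rstr('cmix') = rstr('mix') + 'c'
rstr('mix') = rstr('ix') + 'm'
rstr('ix') = rstr('x') + 'i'
rstr('x') = 'x'  (base case)
Concatenating: 'x' + 'i' + 'm' + 'c' + 'o' + 'z' = 'ximcoz'

ximcoz


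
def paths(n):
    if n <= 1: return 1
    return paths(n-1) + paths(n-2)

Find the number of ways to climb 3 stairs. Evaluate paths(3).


Building up from base cases:
paths(0) = 1
paths(1) = 1
paths(2) = paths(1) + paths(0) = 1 + 1 = 2
paths(3) = paths(2) + paths(1) = 2 + 1 = 3

3


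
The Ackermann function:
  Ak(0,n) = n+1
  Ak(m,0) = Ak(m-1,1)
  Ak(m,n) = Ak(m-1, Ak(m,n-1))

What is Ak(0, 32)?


Ak(0, 32) = 33
Result: Ak(0, 32) = 33

33


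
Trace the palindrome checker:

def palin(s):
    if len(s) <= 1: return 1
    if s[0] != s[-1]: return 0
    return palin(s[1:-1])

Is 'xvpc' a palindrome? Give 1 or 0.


palin('xvpc'): s[0]='x' != s[-1]='c' -> return 0
Result: 0 (not a palindrome)

0


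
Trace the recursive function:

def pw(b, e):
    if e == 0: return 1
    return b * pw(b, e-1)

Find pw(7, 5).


pw(7, 5)
= 7 * pw(7, 4)
= 7 * 7 * pw(7, 3)
= 7 * 7 * 7 * pw(7, 2)
= 7 * 7 * 7 * 7 * pw(7, 1)
= 7 * 7 * 7 * 7 * 7 * pw(7, 0)
= 7 * 7 * 7 * 7 * 7 * 1
= 16807

16807


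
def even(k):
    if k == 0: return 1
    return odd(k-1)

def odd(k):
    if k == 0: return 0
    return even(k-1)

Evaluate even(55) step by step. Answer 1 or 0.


even(55) = odd(54)
odd(54) = even(53)
even(53) = odd(52)
odd(52) = even(51)
even(51) = odd(50)
odd(50) = even(49)
even(49) = odd(48)
odd(48) = even(47)
even(47) = odd(46)
odd(46) = even(45)
even(45) = odd(44)
odd(44) = even(43)
even(43) = odd(42)
odd(42) = even(41)
even(41) = odd(40)
odd(40) = even(39)
even(39) = odd(38)
odd(38) = even(37)
even(37) = odd(36)
odd(36) = even(35)
even(35) = odd(34)
odd(34) = even(33)
even(33) = odd(32)
odd(32) = even(31)
even(31) = odd(30)
odd(30) = even(29)
even(29) = odd(28)
odd(28) = even(27)
even(27) = odd(26)
odd(26) = even(25)
even(25) = odd(24)
odd(24) = even(23)
even(23) = odd(22)
odd(22) = even(21)
even(21) = odd(20)
odd(20) = even(19)
even(19) = odd(18)
odd(18) = even(17)
even(17) = odd(16)
odd(16) = even(15)
even(15) = odd(14)
odd(14) = even(13)
even(13) = odd(12)
odd(12) = even(11)
even(11) = odd(10)
odd(10) = even(9)
even(9) = odd(8)
odd(8) = even(7)
even(7) = odd(6)
odd(6) = even(5)
even(5) = odd(4)
odd(4) = even(3)
even(3) = odd(2)
odd(2) = even(1)
even(1) = odd(0)
odd(0) = 0  (base case)
Result: 0

0


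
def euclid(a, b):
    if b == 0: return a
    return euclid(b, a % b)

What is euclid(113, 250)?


euclid(113, 250) = euclid(250, 113)
euclid(250, 113) = euclid(113, 24)
euclid(113, 24) = euclid(24, 17)
euclid(24, 17) = euclid(17, 7)
euclid(17, 7) = euclid(7, 3)
euclid(7, 3) = euclid(3, 1)
euclid(3, 1) = euclid(1, 0)
euclid(1, 0) = 1  (base case)

1


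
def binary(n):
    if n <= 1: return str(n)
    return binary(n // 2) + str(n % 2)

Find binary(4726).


binary(4726) = binary(2363) + '0'
binary(2363) = binary(1181) + '1'
binary(1181) = binary(590) + '1'
binary(590) = binary(295) + '0'
binary(295) = binary(147) + '1'
binary(147) = binary(73) + '1'
binary(73) = binary(36) + '1'
binary(36) = binary(18) + '0'
binary(18) = binary(9) + '0'
binary(9) = binary(4) + '1'
binary(4) = binary(2) + '0'
binary(2) = binary(1) + '0'
binary(1) = '1'  (base case)
Concatenating: '1' + '0' + '0' + '1' + '0' + '0' + '1' + '1' + '1' + '0' + '1' + '1' + '0' = '1001001110110'

1001001110110


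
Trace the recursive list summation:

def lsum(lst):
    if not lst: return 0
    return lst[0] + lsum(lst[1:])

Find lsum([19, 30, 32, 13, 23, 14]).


lsum([19, 30, 32, 13, 23, 14]) = 19 + lsum([30, 32, 13, 23, 14])
lsum([30, 32, 13, 23, 14]) = 30 + lsum([32, 13, 23, 14])
lsum([32, 13, 23, 14]) = 32 + lsum([13, 23, 14])
lsum([13, 23, 14]) = 13 + lsum([23, 14])
lsum([23, 14]) = 23 + lsum([14])
lsum([14]) = 14 + lsum([])
lsum([]) = 0  (base case)
Total: 19 + 30 + 32 + 13 + 23 + 14 + 0 = 131

131


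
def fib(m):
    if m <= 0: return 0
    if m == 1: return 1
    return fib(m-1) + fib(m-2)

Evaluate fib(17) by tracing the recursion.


Computing fib(17) bottom-up:
fib(0) = 0
fib(1) = 1
fib(2) = fib(1) + fib(0) = 1 + 0 = 1
fib(3) = fib(2) + fib(1) = 1 + 1 = 2
fib(4) = fib(3) + fib(2) = 2 + 1 = 3
fib(5) = fib(4) + fib(3) = 3 + 2 = 5
fib(6) = fib(5) + fib(4) = 5 + 3 = 8
fib(7) = fib(6) + fib(5) = 8 + 5 = 13
fib(8) = fib(7) + fib(6) = 13 + 8 = 21
fib(9) = fib(8) + fib(7) = 21 + 13 = 34
fib(10) = fib(9) + fib(8) = 34 + 21 = 55
fib(11) = fib(10) + fib(9) = 55 + 34 = 89
fib(12) = fib(11) + fib(10) = 89 + 55 = 144
fib(13) = fib(12) + fib(11) = 144 + 89 = 233
fib(14) = fib(13) + fib(12) = 233 + 144 = 377
fib(15) = fib(14) + fib(13) = 377 + 233 = 610
fib(16) = fib(15) + fib(14) = 610 + 377 = 987
fib(17) = fib(16) + fib(15) = 987 + 610 = 1597

1597


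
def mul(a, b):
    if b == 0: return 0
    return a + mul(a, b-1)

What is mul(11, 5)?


mul(11, 5) = 11 + mul(11, 4)
mul(11, 4) = 11 + mul(11, 3)
mul(11, 3) = 11 + mul(11, 2)
mul(11, 2) = 11 + mul(11, 1)
mul(11, 1) = 11 + mul(11, 0)
mul(11, 0) = 0  (base case)
Total: 11 + 11 + 11 + 11 + 11 + 0 = 55

55


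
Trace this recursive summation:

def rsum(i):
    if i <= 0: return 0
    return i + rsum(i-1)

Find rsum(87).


rsum(87)
= 87 + 86 + 85 + 84 + 83 + 82 + 81 + 80 + 79 + 78 + 77 + 76 + 75 + 74 + 73 + 72 + 71 + 70 + 69 + 68 + 67 + 66 + 65 + 64 + 63 + 62 + 61 + 60 + 59 + 58 + 57 + 56 + 55 + 54 + 53 + 52 + 51 + 50 + 49 + 48 + 47 + 46 + 45 + 44 + 43 + 42 + 41 + 40 + 39 + 38 + 37 + 36 + 35 + 34 + 33 + 32 + 31 + 30 + 29 + 28 + 27 + 26 + 25 + 24 + 23 + 22 + 21 + 20 + 19 + 18 + 17 + 16 + 15 + 14 + 13 + 12 + 11 + 10 + 9 + 8 + 7 + 6 + 5 + 4 + 3 + 2 + 1 + rsum(0)
= 87 + 86 + 85 + 84 + 83 + 82 + 81 + 80 + 79 + 78 + 77 + 76 + 75 + 74 + 73 + 72 + 71 + 70 + 69 + 68 + 67 + 66 + 65 + 64 + 63 + 62 + 61 + 60 + 59 + 58 + 57 + 56 + 55 + 54 + 53 + 52 + 51 + 50 + 49 + 48 + 47 + 46 + 45 + 44 + 43 + 42 + 41 + 40 + 39 + 38 + 37 + 36 + 35 + 34 + 33 + 32 + 31 + 30 + 29 + 28 + 27 + 26 + 25 + 24 + 23 + 22 + 21 + 20 + 19 + 18 + 17 + 16 + 15 + 14 + 13 + 12 + 11 + 10 + 9 + 8 + 7 + 6 + 5 + 4 + 3 + 2 + 1 + 0
= 3828

3828


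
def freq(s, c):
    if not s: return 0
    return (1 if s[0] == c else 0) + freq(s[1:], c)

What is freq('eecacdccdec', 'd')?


s[0]='e' != 'd' -> 0
s[0]='e' != 'd' -> 0
s[0]='c' != 'd' -> 0
s[0]='a' != 'd' -> 0
s[0]='c' != 'd' -> 0
s[0]='d' == 'd' -> 1
s[0]='c' != 'd' -> 0
s[0]='c' != 'd' -> 0
s[0]='d' == 'd' -> 1
s[0]='e' != 'd' -> 0
s[0]='c' != 'd' -> 0
Sum: 0 + 0 + 0 + 0 + 0 + 1 + 0 + 0 + 1 + 0 + 0 = 2

2


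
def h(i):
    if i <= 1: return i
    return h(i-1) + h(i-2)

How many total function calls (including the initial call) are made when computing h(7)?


Let C(n) = total calls for h(n)
C(0) = 1, C(1) = 1
C(2) = 1 + C(1) + C(0) = 1 + 1 + 1 = 3
C(3) = 1 + C(2) + C(1) = 1 + 3 + 1 = 5
C(4) = 1 + C(3) + C(2) = 1 + 5 + 3 = 9
C(5) = 1 + C(4) + C(3) = 1 + 9 + 5 = 15
C(6) = 1 + C(5) + C(4) = 1 + 15 + 9 = 25
C(7) = 1 + C(6) + C(5) = 1 + 25 + 15 = 41

41


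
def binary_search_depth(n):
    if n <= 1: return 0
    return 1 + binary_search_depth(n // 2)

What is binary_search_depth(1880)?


1880 / 2 = 940
940 / 2 = 470
470 / 2 = 235
235 / 2 = 117
117 / 2 = 58
58 / 2 = 29
29 / 2 = 14
14 / 2 = 7
7 / 2 = 3
3 / 2 = 1
Reached 1 after 10 halvings

10


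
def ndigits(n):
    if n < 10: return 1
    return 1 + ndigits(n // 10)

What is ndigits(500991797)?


ndigits(500991797) = 1 + ndigits(50099179)
ndigits(50099179) = 1 + ndigits(5009917)
ndigits(5009917) = 1 + ndigits(500991)
ndigits(500991) = 1 + ndigits(50099)
ndigits(50099) = 1 + ndigits(5009)
ndigits(5009) = 1 + ndigits(500)
ndigits(500) = 1 + ndigits(50)
ndigits(50) = 1 + ndigits(5)
ndigits(5) = 1  (base case: 5 < 10)
Unwinding: 1 + 1 + 1 + 1 + 1 + 1 + 1 + 1 + 1 = 9

9


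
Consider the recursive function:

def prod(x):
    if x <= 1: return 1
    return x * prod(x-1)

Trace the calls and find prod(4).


prod(4)
= 4 * prod(3)
= 4 * 3 * prod(2)
= 4 * 3 * 2 * prod(1)
= 4 * 3 * 2 * 1
= 24

24


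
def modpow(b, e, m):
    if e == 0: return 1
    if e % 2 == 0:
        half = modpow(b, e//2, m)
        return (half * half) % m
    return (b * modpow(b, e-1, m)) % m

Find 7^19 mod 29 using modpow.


modpow(7, 19, 29): e is odd, compute modpow(7, 18, 29)
  modpow(7, 18, 29): e is even, compute modpow(7, 9, 29)
    modpow(7, 9, 29): e is odd, compute modpow(7, 8, 29)
      modpow(7, 8, 29): e is even, compute modpow(7, 4, 29)
        modpow(7, 4, 29): e is even, compute modpow(7, 2, 29)
          modpow(7, 2, 29): e is even, compute modpow(7, 1, 29)
          modpow(7, 1, 29): e is odd, compute modpow(7, 0, 29)
          modpow(7, 0, 29) = 1
          (7 * 1) % 29 = 7
          half=7, (7*7) % 29 = 20
        half=20, (20*20) % 29 = 23
      half=23, (23*23) % 29 = 7
    (7 * 7) % 29 = 20
  half=20, (20*20) % 29 = 23
(7 * 23) % 29 = 16

16


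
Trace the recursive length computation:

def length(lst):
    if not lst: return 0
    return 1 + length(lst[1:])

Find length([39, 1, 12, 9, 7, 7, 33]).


length([39, 1, 12, 9, 7, 7, 33]) = 1 + length([1, 12, 9, 7, 7, 33])
length([1, 12, 9, 7, 7, 33]) = 1 + length([12, 9, 7, 7, 33])
length([12, 9, 7, 7, 33]) = 1 + length([9, 7, 7, 33])
length([9, 7, 7, 33]) = 1 + length([7, 7, 33])
length([7, 7, 33]) = 1 + length([7, 33])
length([7, 33]) = 1 + length([33])
length([33]) = 1 + length([])
length([]) = 0  (base case)
Unwinding: 1 + 1 + 1 + 1 + 1 + 1 + 1 + 0 = 7

7


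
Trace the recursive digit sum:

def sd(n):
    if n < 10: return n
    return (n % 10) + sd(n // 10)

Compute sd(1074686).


sd(1074686) = 6 + sd(107468)
sd(107468) = 8 + sd(10746)
sd(10746) = 6 + sd(1074)
sd(1074) = 4 + sd(107)
sd(107) = 7 + sd(10)
sd(10) = 0 + sd(1)
sd(1) = 1  (base case)
Total: 6 + 8 + 6 + 4 + 7 + 0 + 1 = 32

32


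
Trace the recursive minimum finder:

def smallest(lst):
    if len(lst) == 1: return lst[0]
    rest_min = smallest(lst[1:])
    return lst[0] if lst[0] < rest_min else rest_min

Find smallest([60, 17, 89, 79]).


smallest([60, 17, 89, 79]): compare 60 with smallest([17, 89, 79])
smallest([17, 89, 79]): compare 17 with smallest([89, 79])
smallest([89, 79]): compare 89 with smallest([79])
smallest([79]) = 79  (base case)
Compare 89 with 79 -> 79
Compare 17 with 79 -> 17
Compare 60 with 17 -> 17

17


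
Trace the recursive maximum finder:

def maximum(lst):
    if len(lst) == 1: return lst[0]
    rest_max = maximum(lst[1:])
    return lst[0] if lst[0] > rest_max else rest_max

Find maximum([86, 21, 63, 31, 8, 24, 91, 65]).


maximum([86, 21, 63, 31, 8, 24, 91, 65]): compare 86 with maximum([21, 63, 31, 8, 24, 91, 65])
maximum([21, 63, 31, 8, 24, 91, 65]): compare 21 with maximum([63, 31, 8, 24, 91, 65])
maximum([63, 31, 8, 24, 91, 65]): compare 63 with maximum([31, 8, 24, 91, 65])
maximum([31, 8, 24, 91, 65]): compare 31 with maximum([8, 24, 91, 65])
maximum([8, 24, 91, 65]): compare 8 with maximum([24, 91, 65])
maximum([24, 91, 65]): compare 24 with maximum([91, 65])
maximum([91, 65]): compare 91 with maximum([65])
maximum([65]) = 65  (base case)
Compare 91 with 65 -> 91
Compare 24 with 91 -> 91
Compare 8 with 91 -> 91
Compare 31 with 91 -> 91
Compare 63 with 91 -> 91
Compare 21 with 91 -> 91
Compare 86 with 91 -> 91

91


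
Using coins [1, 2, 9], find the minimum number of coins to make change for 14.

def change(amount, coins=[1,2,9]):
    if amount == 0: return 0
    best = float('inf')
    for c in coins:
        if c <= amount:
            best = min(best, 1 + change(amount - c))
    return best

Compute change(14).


Building up with DP:
change(0) = 0
change(1) = min(1+change(0)=1+0=1) = 1
change(2) = min(1+change(1)=1+1=2, 1+change(0)=1+0=1) = 1
change(3) = min(1+change(2)=1+1=2, 1+change(1)=1+1=2) = 2
change(4) = min(1+change(3)=1+2=3, 1+change(2)=1+1=2) = 2
change(5) = min(1+change(4)=1+2=3, 1+change(3)=1+2=3) = 3
change(6) = min(1+change(5)=1+3=4, 1+change(4)=1+2=3) = 3
change(7) = min(1+change(6)=1+3=4, 1+change(5)=1+3=4) = 4
change(8) = min(1+change(7)=1+4=5, 1+change(6)=1+3=4) = 4
change(9) = min(1+change(8)=1+4=5, 1+change(7)=1+4=5, 1+change(0)=1+0=1) = 1
change(10) = min(1+change(9)=1+1=2, 1+change(8)=1+4=5, 1+change(1)=1+1=2) = 2
change(11) = min(1+change(10)=1+2=3, 1+change(9)=1+1=2, 1+change(2)=1+1=2) = 2
change(12) = min(1+change(11)=1+2=3, 1+change(10)=1+2=3, 1+change(3)=1+2=3) = 3
change(13) = min(1+change(12)=1+3=4, 1+change(11)=1+2=3, 1+change(4)=1+2=3) = 3
change(14) = min(1+change(13)=1+3=4, 1+change(12)=1+3=4, 1+change(5)=1+3=4) = 4

4


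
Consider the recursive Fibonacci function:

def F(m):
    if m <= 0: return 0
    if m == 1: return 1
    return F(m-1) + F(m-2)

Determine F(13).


Computing F(13) bottom-up:
F(0) = 0
F(1) = 1
F(2) = F(1) + F(0) = 1 + 0 = 1
F(3) = F(2) + F(1) = 1 + 1 = 2
F(4) = F(3) + F(2) = 2 + 1 = 3
F(5) = F(4) + F(3) = 3 + 2 = 5
F(6) = F(5) + F(4) = 5 + 3 = 8
F(7) = F(6) + F(5) = 8 + 5 = 13
F(8) = F(7) + F(6) = 13 + 8 = 21
F(9) = F(8) + F(7) = 21 + 13 = 34
F(10) = F(9) + F(8) = 34 + 21 = 55
F(11) = F(10) + F(9) = 55 + 34 = 89
F(12) = F(11) + F(10) = 89 + 55 = 144
F(13) = F(12) + F(11) = 144 + 89 = 233

233


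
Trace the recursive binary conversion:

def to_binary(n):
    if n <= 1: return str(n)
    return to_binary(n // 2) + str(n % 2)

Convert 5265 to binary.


to_binary(5265) = to_binary(2632) + '1'
to_binary(2632) = to_binary(1316) + '0'
to_binary(1316) = to_binary(658) + '0'
to_binary(658) = to_binary(329) + '0'
to_binary(329) = to_binary(164) + '1'
to_binary(164) = to_binary(82) + '0'
to_binary(82) = to_binary(41) + '0'
to_binary(41) = to_binary(20) + '1'
to_binary(20) = to_binary(10) + '0'
to_binary(10) = to_binary(5) + '0'
to_binary(5) = to_binary(2) + '1'
to_binary(2) = to_binary(1) + '0'
to_binary(1) = '1'  (base case)
Concatenating: '1' + '0' + '1' + '0' + '0' + '1' + '0' + '0' + '1' + '0' + '0' + '0' + '1' = '1010010010001'

1010010010001


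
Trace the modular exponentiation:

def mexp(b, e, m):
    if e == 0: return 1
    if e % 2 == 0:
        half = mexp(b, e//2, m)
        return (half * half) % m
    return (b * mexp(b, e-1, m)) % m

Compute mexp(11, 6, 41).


mexp(11, 6, 41): e is even, compute mexp(11, 3, 41)
  mexp(11, 3, 41): e is odd, compute mexp(11, 2, 41)
    mexp(11, 2, 41): e is even, compute mexp(11, 1, 41)
      mexp(11, 1, 41): e is odd, compute mexp(11, 0, 41)
        mexp(11, 0, 41) = 1
      (11 * 1) % 41 = 11
    half=11, (11*11) % 41 = 39
  (11 * 39) % 41 = 19
half=19, (19*19) % 41 = 33

33


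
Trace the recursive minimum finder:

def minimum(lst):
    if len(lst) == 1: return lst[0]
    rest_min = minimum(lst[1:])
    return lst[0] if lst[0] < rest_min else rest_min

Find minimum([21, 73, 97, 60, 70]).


minimum([21, 73, 97, 60, 70]): compare 21 with minimum([73, 97, 60, 70])
minimum([73, 97, 60, 70]): compare 73 with minimum([97, 60, 70])
minimum([97, 60, 70]): compare 97 with minimum([60, 70])
minimum([60, 70]): compare 60 with minimum([70])
minimum([70]) = 70  (base case)
Compare 60 with 70 -> 60
Compare 97 with 60 -> 60
Compare 73 with 60 -> 60
Compare 21 with 60 -> 21

21


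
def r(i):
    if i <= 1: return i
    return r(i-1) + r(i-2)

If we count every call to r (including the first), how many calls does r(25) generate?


Let C(n) = total calls for r(n)
C(0) = 1, C(1) = 1
C(2) = 1 + C(1) + C(0) = 1 + 1 + 1 = 3
C(3) = 1 + C(2) + C(1) = 1 + 3 + 1 = 5
C(4) = 1 + C(3) + C(2) = 1 + 5 + 3 = 9
C(5) = 1 + C(4) + C(3) = 1 + 9 + 5 = 15
C(6) = 1 + C(5) + C(4) = 1 + 15 + 9 = 25
C(7) = 1 + C(6) + C(5) = 1 + 25 + 15 = 41
C(8) = 1 + C(7) + C(6) = 1 + 41 + 25 = 67
C(9) = 1 + C(8) + C(7) = 1 + 67 + 41 = 109
C(10) = 1 + C(9) + C(8) = 1 + 109 + 67 = 177
C(11) = 1 + C(10) + C(9) = 1 + 177 + 109 = 287
C(12) = 1 + C(11) + C(10) = 1 + 287 + 177 = 465
C(13) = 1 + C(12) + C(11) = 1 + 465 + 287 = 753
C(14) = 1 + C(13) + C(12) = 1 + 753 + 465 = 1219
C(15) = 1 + C(14) + C(13) = 1 + 1219 + 753 = 1973
C(16) = 1 + C(15) + C(14) = 1 + 1973 + 1219 = 3193
C(17) = 1 + C(16) + C(15) = 1 + 3193 + 1973 = 5167
C(18) = 1 + C(17) + C(16) = 1 + 5167 + 3193 = 8361
C(19) = 1 + C(18) + C(17) = 1 + 8361 + 5167 = 13529
C(20) = 1 + C(19) + C(18) = 1 + 13529 + 8361 = 21891
C(21) = 1 + C(20) + C(19) = 1 + 21891 + 13529 = 35421
C(22) = 1 + C(21) + C(20) = 1 + 35421 + 21891 = 57313
C(23) = 1 + C(22) + C(21) = 1 + 57313 + 35421 = 92735
C(24) = 1 + C(23) + C(22) = 1 + 92735 + 57313 = 150049
C(25) = 1 + C(24) + C(23) = 1 + 150049 + 92735 = 242785

242785


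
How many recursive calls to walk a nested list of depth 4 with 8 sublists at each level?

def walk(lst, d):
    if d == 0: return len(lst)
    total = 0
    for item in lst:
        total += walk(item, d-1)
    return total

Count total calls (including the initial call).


At depth 0 (root): 1 call
At depth 1: each of 1 parents calls walk on 8 children = 8 calls
At depth 2: each of 8 parents calls walk on 8 children = 64 calls
At depth 3: each of 64 parents calls walk on 8 children = 512 calls
At depth 4: each of 512 parents calls walk on 8 children = 4096 calls
Total: 1 + 8 + 64 + 512 + 4096 = 4681

4681


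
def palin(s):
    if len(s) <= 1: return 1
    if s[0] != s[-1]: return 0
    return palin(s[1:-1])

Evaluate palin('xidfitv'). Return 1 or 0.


palin('xidfitv'): s[0]='x' != s[-1]='v' -> return 0
Result: 0 (not a palindrome)

0


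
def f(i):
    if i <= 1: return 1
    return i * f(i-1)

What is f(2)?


f(2)
= 2 * f(1)
= 2 * 1
= 2

2


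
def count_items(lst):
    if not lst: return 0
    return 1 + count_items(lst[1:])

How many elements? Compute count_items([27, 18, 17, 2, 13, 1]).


count_items([27, 18, 17, 2, 13, 1]) = 1 + count_items([18, 17, 2, 13, 1])
count_items([18, 17, 2, 13, 1]) = 1 + count_items([17, 2, 13, 1])
count_items([17, 2, 13, 1]) = 1 + count_items([2, 13, 1])
count_items([2, 13, 1]) = 1 + count_items([13, 1])
count_items([13, 1]) = 1 + count_items([1])
count_items([1]) = 1 + count_items([])
count_items([]) = 0  (base case)
Unwinding: 1 + 1 + 1 + 1 + 1 + 1 + 0 = 6

6


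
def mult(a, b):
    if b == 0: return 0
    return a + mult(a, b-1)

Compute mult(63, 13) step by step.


mult(63, 13) = 63 + mult(63, 12)
mult(63, 12) = 63 + mult(63, 11)
mult(63, 11) = 63 + mult(63, 10)
mult(63, 10) = 63 + mult(63, 9)
mult(63, 9) = 63 + mult(63, 8)
mult(63, 8) = 63 + mult(63, 7)
mult(63, 7) = 63 + mult(63, 6)
mult(63, 6) = 63 + mult(63, 5)
mult(63, 5) = 63 + mult(63, 4)
mult(63, 4) = 63 + mult(63, 3)
mult(63, 3) = 63 + mult(63, 2)
mult(63, 2) = 63 + mult(63, 1)
mult(63, 1) = 63 + mult(63, 0)
mult(63, 0) = 0  (base case)
Total: 63 + 63 + 63 + 63 + 63 + 63 + 63 + 63 + 63 + 63 + 63 + 63 + 63 + 0 = 819

819


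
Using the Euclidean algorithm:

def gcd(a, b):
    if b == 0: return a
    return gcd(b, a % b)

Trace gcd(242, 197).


gcd(242, 197) = gcd(197, 45)
gcd(197, 45) = gcd(45, 17)
gcd(45, 17) = gcd(17, 11)
gcd(17, 11) = gcd(11, 6)
gcd(11, 6) = gcd(6, 5)
gcd(6, 5) = gcd(5, 1)
gcd(5, 1) = gcd(1, 0)
gcd(1, 0) = 1  (base case)

1


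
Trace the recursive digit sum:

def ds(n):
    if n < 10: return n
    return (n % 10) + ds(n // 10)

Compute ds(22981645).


ds(22981645) = 5 + ds(2298164)
ds(2298164) = 4 + ds(229816)
ds(229816) = 6 + ds(22981)
ds(22981) = 1 + ds(2298)
ds(2298) = 8 + ds(229)
ds(229) = 9 + ds(22)
ds(22) = 2 + ds(2)
ds(2) = 2  (base case)
Total: 5 + 4 + 6 + 1 + 8 + 9 + 2 + 2 = 37

37


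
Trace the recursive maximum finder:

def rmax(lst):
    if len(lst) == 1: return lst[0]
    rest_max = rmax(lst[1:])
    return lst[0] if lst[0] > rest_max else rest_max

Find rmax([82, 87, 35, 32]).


rmax([82, 87, 35, 32]): compare 82 with rmax([87, 35, 32])
rmax([87, 35, 32]): compare 87 with rmax([35, 32])
rmax([35, 32]): compare 35 with rmax([32])
rmax([32]) = 32  (base case)
Compare 35 with 32 -> 35
Compare 87 with 35 -> 87
Compare 82 with 87 -> 87

87


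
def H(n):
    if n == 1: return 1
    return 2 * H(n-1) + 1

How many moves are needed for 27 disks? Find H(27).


H(27) = 2 * H(26) + 1
H(26) = 2 * H(25) + 1
H(25) = 2 * H(24) + 1
H(24) = 2 * H(23) + 1
H(23) = 2 * H(22) + 1
H(22) = 2 * H(21) + 1
H(21) = 2 * H(20) + 1
H(20) = 2 * H(19) + 1
H(19) = 2 * H(18) + 1
H(18) = 2 * H(17) + 1
H(17) = 2 * H(16) + 1
H(16) = 2 * H(15) + 1
H(15) = 2 * H(14) + 1
H(14) = 2 * H(13) + 1
H(13) = 2 * H(12) + 1
H(12) = 2 * H(11) + 1
H(11) = 2 * H(10) + 1
H(10) = 2 * H(9) + 1
H(9) = 2 * H(8) + 1
H(8) = 2 * H(7) + 1
H(7) = 2 * H(6) + 1
H(6) = 2 * H(5) + 1
H(5) = 2 * H(4) + 1
H(4) = 2 * H(3) + 1
H(3) = 2 * H(2) + 1
H(2) = 2 * H(1) + 1
H(1) = 1  (base case)
H(2) = 2 * 1 + 1 = 3
H(3) = 2 * 3 + 1 = 7
H(4) = 2 * 7 + 1 = 15
H(5) = 2 * 15 + 1 = 31
H(6) = 2 * 31 + 1 = 63
H(7) = 2 * 63 + 1 = 127
H(8) = 2 * 127 + 1 = 255
H(9) = 2 * 255 + 1 = 511
H(10) = 2 * 511 + 1 = 1023
H(11) = 2 * 1023 + 1 = 2047
H(12) = 2 * 2047 + 1 = 4095
H(13) = 2 * 4095 + 1 = 8191
H(14) = 2 * 8191 + 1 = 16383
H(15) = 2 * 16383 + 1 = 32767
H(16) = 2 * 32767 + 1 = 65535
H(17) = 2 * 65535 + 1 = 131071
H(18) = 2 * 131071 + 1 = 262143
H(19) = 2 * 262143 + 1 = 524287
H(20) = 2 * 524287 + 1 = 1048575
H(21) = 2 * 1048575 + 1 = 2097151
H(22) = 2 * 2097151 + 1 = 4194303
H(23) = 2 * 4194303 + 1 = 8388607
H(24) = 2 * 8388607 + 1 = 16777215
H(25) = 2 * 16777215 + 1 = 33554431
H(26) = 2 * 33554431 + 1 = 67108863
H(27) = 2 * 67108863 + 1 = 134217727

134217727


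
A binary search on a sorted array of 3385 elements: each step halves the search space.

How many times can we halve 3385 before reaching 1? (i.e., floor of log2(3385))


3385 / 2 = 1692
1692 / 2 = 846
846 / 2 = 423
423 / 2 = 211
211 / 2 = 105
105 / 2 = 52
52 / 2 = 26
26 / 2 = 13
13 / 2 = 6
6 / 2 = 3
3 / 2 = 1
Reached 1 after 11 halvings

11


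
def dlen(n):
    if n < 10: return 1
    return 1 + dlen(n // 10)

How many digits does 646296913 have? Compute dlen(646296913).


dlen(646296913) = 1 + dlen(64629691)
dlen(64629691) = 1 + dlen(6462969)
dlen(6462969) = 1 + dlen(646296)
dlen(646296) = 1 + dlen(64629)
dlen(64629) = 1 + dlen(6462)
dlen(6462) = 1 + dlen(646)
dlen(646) = 1 + dlen(64)
dlen(64) = 1 + dlen(6)
dlen(6) = 1  (base case: 6 < 10)
Unwinding: 1 + 1 + 1 + 1 + 1 + 1 + 1 + 1 + 1 = 9

9


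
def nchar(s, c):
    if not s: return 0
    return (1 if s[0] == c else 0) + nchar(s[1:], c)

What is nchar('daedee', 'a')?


s[0]='d' != 'a' -> 0
s[0]='a' == 'a' -> 1
s[0]='e' != 'a' -> 0
s[0]='d' != 'a' -> 0
s[0]='e' != 'a' -> 0
s[0]='e' != 'a' -> 0
Sum: 0 + 1 + 0 + 0 + 0 + 0 = 1

1


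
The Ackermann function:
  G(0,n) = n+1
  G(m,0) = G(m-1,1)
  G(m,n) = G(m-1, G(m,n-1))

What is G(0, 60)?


G(0, 60) = 61
Result: G(0, 60) = 61

61


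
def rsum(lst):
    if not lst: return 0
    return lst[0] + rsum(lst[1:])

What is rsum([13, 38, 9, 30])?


rsum([13, 38, 9, 30]) = 13 + rsum([38, 9, 30])
rsum([38, 9, 30]) = 38 + rsum([9, 30])
rsum([9, 30]) = 9 + rsum([30])
rsum([30]) = 30 + rsum([])
rsum([]) = 0  (base case)
Total: 13 + 38 + 9 + 30 + 0 = 90

90


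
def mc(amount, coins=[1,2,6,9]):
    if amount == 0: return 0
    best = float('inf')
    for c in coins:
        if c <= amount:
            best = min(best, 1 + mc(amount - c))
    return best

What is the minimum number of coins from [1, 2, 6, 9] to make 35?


Building up with DP:
mc(0) = 0
mc(1) = min(1+mc(0)=1+0=1) = 1
mc(2) = min(1+mc(1)=1+1=2, 1+mc(0)=1+0=1) = 1
mc(3) = min(1+mc(2)=1+1=2, 1+mc(1)=1+1=2) = 2
mc(4) = min(1+mc(3)=1+2=3, 1+mc(2)=1+1=2) = 2
mc(5) = min(1+mc(4)=1+2=3, 1+mc(3)=1+2=3) = 3
mc(6) = min(1+mc(5)=1+3=4, 1+mc(4)=1+2=3, 1+mc(0)=1+0=1) = 1
mc(7) = min(1+mc(6)=1+1=2, 1+mc(5)=1+3=4, 1+mc(1)=1+1=2) = 2
mc(8) = min(1+mc(7)=1+2=3, 1+mc(6)=1+1=2, 1+mc(2)=1+1=2) = 2
mc(9) = min(1+mc(8)=1+2=3, 1+mc(7)=1+2=3, 1+mc(3)=1+2=3, 1+mc(0)=1+0=1) = 1
mc(10) = min(1+mc(9)=1+1=2, 1+mc(8)=1+2=3, 1+mc(4)=1+2=3, 1+mc(1)=1+1=2) = 2
mc(11) = min(1+mc(10)=1+2=3, 1+mc(9)=1+1=2, 1+mc(5)=1+3=4, 1+mc(2)=1+1=2) = 2
mc(12) = min(1+mc(11)=1+2=3, 1+mc(10)=1+2=3, 1+mc(6)=1+1=2, 1+mc(3)=1+2=3) = 2
mc(13) = min(1+mc(12)=1+2=3, 1+mc(11)=1+2=3, 1+mc(7)=1+2=3, 1+mc(4)=1+2=3) = 3
mc(14) = min(1+mc(13)=1+3=4, 1+mc(12)=1+2=3, 1+mc(8)=1+2=3, 1+mc(5)=1+3=4) = 3
mc(15) = min(1+mc(14)=1+3=4, 1+mc(13)=1+3=4, 1+mc(9)=1+1=2, 1+mc(6)=1+1=2) = 2
mc(16) = min(1+mc(15)=1+2=3, 1+mc(14)=1+3=4, 1+mc(10)=1+2=3, 1+mc(7)=1+2=3) = 3
mc(17) = min(1+mc(16)=1+3=4, 1+mc(15)=1+2=3, 1+mc(11)=1+2=3, 1+mc(8)=1+2=3) = 3
mc(18) = min(1+mc(17)=1+3=4, 1+mc(16)=1+3=4, 1+mc(12)=1+2=3, 1+mc(9)=1+1=2) = 2
mc(19) = min(1+mc(18)=1+2=3, 1+mc(17)=1+3=4, 1+mc(13)=1+3=4, 1+mc(10)=1+2=3) = 3
mc(20) = min(1+mc(19)=1+3=4, 1+mc(18)=1+2=3, 1+mc(14)=1+3=4, 1+mc(11)=1+2=3) = 3
mc(21) = min(1+mc(20)=1+3=4, 1+mc(19)=1+3=4, 1+mc(15)=1+2=3, 1+mc(12)=1+2=3) = 3
mc(22) = min(1+mc(21)=1+3=4, 1+mc(20)=1+3=4, 1+mc(16)=1+3=4, 1+mc(13)=1+3=4) = 4
mc(23) = min(1+mc(22)=1+4=5, 1+mc(21)=1+3=4, 1+mc(17)=1+3=4, 1+mc(14)=1+3=4) = 4
mc(24) = min(1+mc(23)=1+4=5, 1+mc(22)=1+4=5, 1+mc(18)=1+2=3, 1+mc(15)=1+2=3) = 3
mc(25) = min(1+mc(24)=1+3=4, 1+mc(23)=1+4=5, 1+mc(19)=1+3=4, 1+mc(16)=1+3=4) = 4
mc(26) = min(1+mc(25)=1+4=5, 1+mc(24)=1+3=4, 1+mc(20)=1+3=4, 1+mc(17)=1+3=4) = 4
mc(27) = min(1+mc(26)=1+4=5, 1+mc(25)=1+4=5, 1+mc(21)=1+3=4, 1+mc(18)=1+2=3) = 3
mc(28) = min(1+mc(27)=1+3=4, 1+mc(26)=1+4=5, 1+mc(22)=1+4=5, 1+mc(19)=1+3=4) = 4
mc(29) = min(1+mc(28)=1+4=5, 1+mc(27)=1+3=4, 1+mc(23)=1+4=5, 1+mc(20)=1+3=4) = 4
mc(30) = min(1+mc(29)=1+4=5, 1+mc(28)=1+4=5, 1+mc(24)=1+3=4, 1+mc(21)=1+3=4) = 4
mc(31) = min(1+mc(30)=1+4=5, 1+mc(29)=1+4=5, 1+mc(25)=1+4=5, 1+mc(22)=1+4=5) = 5
mc(32) = min(1+mc(31)=1+5=6, 1+mc(30)=1+4=5, 1+mc(26)=1+4=5, 1+mc(23)=1+4=5) = 5
mc(33) = min(1+mc(32)=1+5=6, 1+mc(31)=1+5=6, 1+mc(27)=1+3=4, 1+mc(24)=1+3=4) = 4
mc(34) = min(1+mc(33)=1+4=5, 1+mc(32)=1+5=6, 1+mc(28)=1+4=5, 1+mc(25)=1+4=5) = 5
mc(35) = min(1+mc(34)=1+5=6, 1+mc(33)=1+4=5, 1+mc(29)=1+4=5, 1+mc(26)=1+4=5) = 5

5


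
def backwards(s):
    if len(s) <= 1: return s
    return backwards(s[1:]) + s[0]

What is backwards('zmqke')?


backwards('zmqke') = backwards('mqke') + 'z'
backwards('mqke') = backwards('qke') + 'm'
backwards('qke') = backwards('ke') + 'q'
backwards('ke') = backwards('e') + 'k'
backwards('e') = 'e'  (base case)
Concatenating: 'e' + 'k' + 'q' + 'm' + 'z' = 'ekqmz'

ekqmz


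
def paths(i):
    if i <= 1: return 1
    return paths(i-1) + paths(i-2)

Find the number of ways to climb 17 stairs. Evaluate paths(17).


Building up from base cases:
paths(0) = 1
paths(1) = 1
paths(2) = paths(1) + paths(0) = 1 + 1 = 2
paths(3) = paths(2) + paths(1) = 2 + 1 = 3
paths(4) = paths(3) + paths(2) = 3 + 2 = 5
paths(5) = paths(4) + paths(3) = 5 + 3 = 8
paths(6) = paths(5) + paths(4) = 8 + 5 = 13
paths(7) = paths(6) + paths(5) = 13 + 8 = 21
paths(8) = paths(7) + paths(6) = 21 + 13 = 34
paths(9) = paths(8) + paths(7) = 34 + 21 = 55
paths(10) = paths(9) + paths(8) = 55 + 34 = 89
paths(11) = paths(10) + paths(9) = 89 + 55 = 144
paths(12) = paths(11) + paths(10) = 144 + 89 = 233
paths(13) = paths(12) + paths(11) = 233 + 144 = 377
paths(14) = paths(13) + paths(12) = 377 + 233 = 610
paths(15) = paths(14) + paths(13) = 610 + 377 = 987
paths(16) = paths(15) + paths(14) = 987 + 610 = 1597
paths(17) = paths(16) + paths(15) = 1597 + 987 = 2584

2584


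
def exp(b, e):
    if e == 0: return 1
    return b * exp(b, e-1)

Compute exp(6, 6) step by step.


exp(6, 6)
= 6 * exp(6, 5)
= 6 * 6 * exp(6, 4)
= 6 * 6 * 6 * exp(6, 3)
= 6 * 6 * 6 * 6 * exp(6, 2)
= 6 * 6 * 6 * 6 * 6 * exp(6, 1)
= 6 * 6 * 6 * 6 * 6 * 6 * exp(6, 0)
= 6 * 6 * 6 * 6 * 6 * 6 * 1
= 46656

46656


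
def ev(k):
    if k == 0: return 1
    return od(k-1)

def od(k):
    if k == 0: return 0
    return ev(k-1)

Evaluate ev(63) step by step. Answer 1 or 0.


ev(63) = od(62)
od(62) = ev(61)
ev(61) = od(60)
od(60) = ev(59)
ev(59) = od(58)
od(58) = ev(57)
ev(57) = od(56)
od(56) = ev(55)
ev(55) = od(54)
od(54) = ev(53)
ev(53) = od(52)
od(52) = ev(51)
ev(51) = od(50)
od(50) = ev(49)
ev(49) = od(48)
od(48) = ev(47)
ev(47) = od(46)
od(46) = ev(45)
ev(45) = od(44)
od(44) = ev(43)
ev(43) = od(42)
od(42) = ev(41)
ev(41) = od(40)
od(40) = ev(39)
ev(39) = od(38)
od(38) = ev(37)
ev(37) = od(36)
od(36) = ev(35)
ev(35) = od(34)
od(34) = ev(33)
ev(33) = od(32)
od(32) = ev(31)
ev(31) = od(30)
od(30) = ev(29)
ev(29) = od(28)
od(28) = ev(27)
ev(27) = od(26)
od(26) = ev(25)
ev(25) = od(24)
od(24) = ev(23)
ev(23) = od(22)
od(22) = ev(21)
ev(21) = od(20)
od(20) = ev(19)
ev(19) = od(18)
od(18) = ev(17)
ev(17) = od(16)
od(16) = ev(15)
ev(15) = od(14)
od(14) = ev(13)
ev(13) = od(12)
od(12) = ev(11)
ev(11) = od(10)
od(10) = ev(9)
ev(9) = od(8)
od(8) = ev(7)
ev(7) = od(6)
od(6) = ev(5)
ev(5) = od(4)
od(4) = ev(3)
ev(3) = od(2)
od(2) = ev(1)
ev(1) = od(0)
od(0) = 0  (base case)
Result: 0

0


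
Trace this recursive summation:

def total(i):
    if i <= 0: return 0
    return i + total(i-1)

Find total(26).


total(26)
= 26 + 25 + 24 + 23 + 22 + 21 + 20 + 19 + 18 + 17 + 16 + 15 + 14 + 13 + 12 + 11 + 10 + 9 + 8 + 7 + 6 + 5 + 4 + 3 + 2 + 1 + total(0)
= 26 + 25 + 24 + 23 + 22 + 21 + 20 + 19 + 18 + 17 + 16 + 15 + 14 + 13 + 12 + 11 + 10 + 9 + 8 + 7 + 6 + 5 + 4 + 3 + 2 + 1 + 0
= 351

351


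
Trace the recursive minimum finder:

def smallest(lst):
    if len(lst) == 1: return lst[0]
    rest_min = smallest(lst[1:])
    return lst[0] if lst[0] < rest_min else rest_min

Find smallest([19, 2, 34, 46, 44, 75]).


smallest([19, 2, 34, 46, 44, 75]): compare 19 with smallest([2, 34, 46, 44, 75])
smallest([2, 34, 46, 44, 75]): compare 2 with smallest([34, 46, 44, 75])
smallest([34, 46, 44, 75]): compare 34 with smallest([46, 44, 75])
smallest([46, 44, 75]): compare 46 with smallest([44, 75])
smallest([44, 75]): compare 44 with smallest([75])
smallest([75]) = 75  (base case)
Compare 44 with 75 -> 44
Compare 46 with 44 -> 44
Compare 34 with 44 -> 34
Compare 2 with 34 -> 2
Compare 19 with 2 -> 2

2


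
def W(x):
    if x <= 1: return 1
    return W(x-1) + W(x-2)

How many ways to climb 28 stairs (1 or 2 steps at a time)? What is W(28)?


Building up from base cases:
W(0) = 1
W(1) = 1
W(2) = W(1) + W(0) = 1 + 1 = 2
W(3) = W(2) + W(1) = 2 + 1 = 3
W(4) = W(3) + W(2) = 3 + 2 = 5
W(5) = W(4) + W(3) = 5 + 3 = 8
W(6) = W(5) + W(4) = 8 + 5 = 13
W(7) = W(6) + W(5) = 13 + 8 = 21
W(8) = W(7) + W(6) = 21 + 13 = 34
W(9) = W(8) + W(7) = 34 + 21 = 55
W(10) = W(9) + W(8) = 55 + 34 = 89
W(11) = W(10) + W(9) = 89 + 55 = 144
W(12) = W(11) + W(10) = 144 + 89 = 233
W(13) = W(12) + W(11) = 233 + 144 = 377
W(14) = W(13) + W(12) = 377 + 233 = 610
W(15) = W(14) + W(13) = 610 + 377 = 987
W(16) = W(15) + W(14) = 987 + 610 = 1597
W(17) = W(16) + W(15) = 1597 + 987 = 2584
W(18) = W(17) + W(16) = 2584 + 1597 = 4181
W(19) = W(18) + W(17) = 4181 + 2584 = 6765
W(20) = W(19) + W(18) = 6765 + 4181 = 10946
W(21) = W(20) + W(19) = 10946 + 6765 = 17711
W(22) = W(21) + W(20) = 17711 + 10946 = 28657
W(23) = W(22) + W(21) = 28657 + 17711 = 46368
W(24) = W(23) + W(22) = 46368 + 28657 = 75025
W(25) = W(24) + W(23) = 75025 + 46368 = 121393
W(26) = W(25) + W(24) = 121393 + 75025 = 196418
W(27) = W(26) + W(25) = 196418 + 121393 = 317811
W(28) = W(27) + W(26) = 317811 + 196418 = 514229

514229


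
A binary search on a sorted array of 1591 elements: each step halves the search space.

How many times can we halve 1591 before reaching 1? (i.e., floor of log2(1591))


1591 / 2 = 795
795 / 2 = 397
397 / 2 = 198
198 / 2 = 99
99 / 2 = 49
49 / 2 = 24
24 / 2 = 12
12 / 2 = 6
6 / 2 = 3
3 / 2 = 1
Reached 1 after 10 halvings

10


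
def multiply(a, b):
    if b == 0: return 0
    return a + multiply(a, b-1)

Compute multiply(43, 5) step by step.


multiply(43, 5) = 43 + multiply(43, 4)
multiply(43, 4) = 43 + multiply(43, 3)
multiply(43, 3) = 43 + multiply(43, 2)
multiply(43, 2) = 43 + multiply(43, 1)
multiply(43, 1) = 43 + multiply(43, 0)
multiply(43, 0) = 0  (base case)
Total: 43 + 43 + 43 + 43 + 43 + 0 = 215

215


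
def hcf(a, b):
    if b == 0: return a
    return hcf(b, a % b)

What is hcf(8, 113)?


hcf(8, 113) = hcf(113, 8)
hcf(113, 8) = hcf(8, 1)
hcf(8, 1) = hcf(1, 0)
hcf(1, 0) = 1  (base case)

1


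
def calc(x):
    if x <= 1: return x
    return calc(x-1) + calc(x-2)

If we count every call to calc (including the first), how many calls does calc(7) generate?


Let C(n) = total calls for calc(n)
C(0) = 1, C(1) = 1
C(2) = 1 + C(1) + C(0) = 1 + 1 + 1 = 3
C(3) = 1 + C(2) + C(1) = 1 + 3 + 1 = 5
C(4) = 1 + C(3) + C(2) = 1 + 5 + 3 = 9
C(5) = 1 + C(4) + C(3) = 1 + 9 + 5 = 15
C(6) = 1 + C(5) + C(4) = 1 + 15 + 9 = 25
C(7) = 1 + C(6) + C(5) = 1 + 25 + 15 = 41

41


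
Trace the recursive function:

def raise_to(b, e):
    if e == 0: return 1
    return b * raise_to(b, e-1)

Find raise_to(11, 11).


raise_to(11, 11)
= 11 * raise_to(11, 10)
= 11 * 11 * raise_to(11, 9)
= 11 * 11 * 11 * raise_to(11, 8)
= 11 * 11 * 11 * 11 * raise_to(11, 7)
= 11 * 11 * 11 * 11 * 11 * raise_to(11, 6)
= 11 * 11 * 11 * 11 * 11 * 11 * raise_to(11, 5)
= 11 * 11 * 11 * 11 * 11 * 11 * 11 * raise_to(11, 4)
= 11 * 11 * 11 * 11 * 11 * 11 * 11 * 11 * raise_to(11, 3)
= 11 * 11 * 11 * 11 * 11 * 11 * 11 * 11 * 11 * raise_to(11, 2)
= 11 * 11 * 11 * 11 * 11 * 11 * 11 * 11 * 11 * 11 * raise_to(11, 1)
= 11 * 11 * 11 * 11 * 11 * 11 * 11 * 11 * 11 * 11 * 11 * raise_to(11, 0)
= 11 * 11 * 11 * 11 * 11 * 11 * 11 * 11 * 11 * 11 * 11 * 1
= 285311670611

285311670611


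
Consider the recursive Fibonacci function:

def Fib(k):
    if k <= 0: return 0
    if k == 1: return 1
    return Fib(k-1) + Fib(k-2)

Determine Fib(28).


Computing Fib(28) bottom-up:
Fib(0) = 0
Fib(1) = 1
Fib(2) = Fib(1) + Fib(0) = 1 + 0 = 1
Fib(3) = Fib(2) + Fib(1) = 1 + 1 = 2
Fib(4) = Fib(3) + Fib(2) = 2 + 1 = 3
Fib(5) = Fib(4) + Fib(3) = 3 + 2 = 5
Fib(6) = Fib(5) + Fib(4) = 5 + 3 = 8
Fib(7) = Fib(6) + Fib(5) = 8 + 5 = 13
Fib(8) = Fib(7) + Fib(6) = 13 + 8 = 21
Fib(9) = Fib(8) + Fib(7) = 21 + 13 = 34
Fib(10) = Fib(9) + Fib(8) = 34 + 21 = 55
Fib(11) = Fib(10) + Fib(9) = 55 + 34 = 89
Fib(12) = Fib(11) + Fib(10) = 89 + 55 = 144
Fib(13) = Fib(12) + Fib(11) = 144 + 89 = 233
Fib(14) = Fib(13) + Fib(12) = 233 + 144 = 377
Fib(15) = Fib(14) + Fib(13) = 377 + 233 = 610
Fib(16) = Fib(15) + Fib(14) = 610 + 377 = 987
Fib(17) = Fib(16) + Fib(15) = 987 + 610 = 1597
Fib(18) = Fib(17) + Fib(16) = 1597 + 987 = 2584
Fib(19) = Fib(18) + Fib(17) = 2584 + 1597 = 4181
Fib(20) = Fib(19) + Fib(18) = 4181 + 2584 = 6765
Fib(21) = Fib(20) + Fib(19) = 6765 + 4181 = 10946
Fib(22) = Fib(21) + Fib(20) = 10946 + 6765 = 17711
Fib(23) = Fib(22) + Fib(21) = 17711 + 10946 = 28657
Fib(24) = Fib(23) + Fib(22) = 28657 + 17711 = 46368
Fib(25) = Fib(24) + Fib(23) = 46368 + 28657 = 75025
Fib(26) = Fib(25) + Fib(24) = 75025 + 46368 = 121393
Fib(27) = Fib(26) + Fib(25) = 121393 + 75025 = 196418
Fib(28) = Fib(27) + Fib(26) = 196418 + 121393 = 317811

317811


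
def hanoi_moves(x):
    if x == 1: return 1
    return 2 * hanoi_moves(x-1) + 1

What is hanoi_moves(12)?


hanoi_moves(12) = 2 * hanoi_moves(11) + 1
hanoi_moves(11) = 2 * hanoi_moves(10) + 1
hanoi_moves(10) = 2 * hanoi_moves(9) + 1
hanoi_moves(9) = 2 * hanoi_moves(8) + 1
hanoi_moves(8) = 2 * hanoi_moves(7) + 1
hanoi_moves(7) = 2 * hanoi_moves(6) + 1
hanoi_moves(6) = 2 * hanoi_moves(5) + 1
hanoi_moves(5) = 2 * hanoi_moves(4) + 1
hanoi_moves(4) = 2 * hanoi_moves(3) + 1
hanoi_moves(3) = 2 * hanoi_moves(2) + 1
hanoi_moves(2) = 2 * hanoi_moves(1) + 1
hanoi_moves(1) = 1  (base case)
hanoi_moves(2) = 2 * 1 + 1 = 3
hanoi_moves(3) = 2 * 3 + 1 = 7
hanoi_moves(4) = 2 * 7 + 1 = 15
hanoi_moves(5) = 2 * 15 + 1 = 31
hanoi_moves(6) = 2 * 31 + 1 = 63
hanoi_moves(7) = 2 * 63 + 1 = 127
hanoi_moves(8) = 2 * 127 + 1 = 255
hanoi_moves(9) = 2 * 255 + 1 = 511
hanoi_moves(10) = 2 * 511 + 1 = 1023
hanoi_moves(11) = 2 * 1023 + 1 = 2047
hanoi_moves(12) = 2 * 2047 + 1 = 4095

4095


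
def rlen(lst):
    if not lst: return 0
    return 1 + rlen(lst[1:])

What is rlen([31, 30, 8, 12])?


rlen([31, 30, 8, 12]) = 1 + rlen([30, 8, 12])
rlen([30, 8, 12]) = 1 + rlen([8, 12])
rlen([8, 12]) = 1 + rlen([12])
rlen([12]) = 1 + rlen([])
rlen([]) = 0  (base case)
Unwinding: 1 + 1 + 1 + 1 + 0 = 4

4


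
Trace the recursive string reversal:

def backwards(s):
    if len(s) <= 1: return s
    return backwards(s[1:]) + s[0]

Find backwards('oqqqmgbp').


backwards('oqqqmgbp') = backwards('qqqmgbp') + 'o'
backwards('qqqmgbp') = backwards('qqmgbp') + 'q'
backwards('qqmgbp') = backwards('qmgbp') + 'q'
backwards('qmgbp') = backwards('mgbp') + 'q'
backwards('mgbp') = backwards('gbp') + 'm'
backwards('gbp') = backwards('bp') + 'g'
backwards('bp') = backwards('p') + 'b'
backwards('p') = 'p'  (base case)
Concatenating: 'p' + 'b' + 'g' + 'm' + 'q' + 'q' + 'q' + 'o' = 'pbgmqqqo'

pbgmqqqo


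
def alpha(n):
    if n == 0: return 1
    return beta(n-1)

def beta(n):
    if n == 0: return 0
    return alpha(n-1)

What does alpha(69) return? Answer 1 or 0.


alpha(69) = beta(68)
beta(68) = alpha(67)
alpha(67) = beta(66)
beta(66) = alpha(65)
alpha(65) = beta(64)
beta(64) = alpha(63)
alpha(63) = beta(62)
beta(62) = alpha(61)
alpha(61) = beta(60)
beta(60) = alpha(59)
alpha(59) = beta(58)
beta(58) = alpha(57)
alpha(57) = beta(56)
beta(56) = alpha(55)
alpha(55) = beta(54)
beta(54) = alpha(53)
alpha(53) = beta(52)
beta(52) = alpha(51)
alpha(51) = beta(50)
beta(50) = alpha(49)
alpha(49) = beta(48)
beta(48) = alpha(47)
alpha(47) = beta(46)
beta(46) = alpha(45)
alpha(45) = beta(44)
beta(44) = alpha(43)
alpha(43) = beta(42)
beta(42) = alpha(41)
alpha(41) = beta(40)
beta(40) = alpha(39)
alpha(39) = beta(38)
beta(38) = alpha(37)
alpha(37) = beta(36)
beta(36) = alpha(35)
alpha(35) = beta(34)
beta(34) = alpha(33)
alpha(33) = beta(32)
beta(32) = alpha(31)
alpha(31) = beta(30)
beta(30) = alpha(29)
alpha(29) = beta(28)
beta(28) = alpha(27)
alpha(27) = beta(26)
beta(26) = alpha(25)
alpha(25) = beta(24)
beta(24) = alpha(23)
alpha(23) = beta(22)
beta(22) = alpha(21)
alpha(21) = beta(20)
beta(20) = alpha(19)
alpha(19) = beta(18)
beta(18) = alpha(17)
alpha(17) = beta(16)
beta(16) = alpha(15)
alpha(15) = beta(14)
beta(14) = alpha(13)
alpha(13) = beta(12)
beta(12) = alpha(11)
alpha(11) = beta(10)
beta(10) = alpha(9)
alpha(9) = beta(8)
beta(8) = alpha(7)
alpha(7) = beta(6)
beta(6) = alpha(5)
alpha(5) = beta(4)
beta(4) = alpha(3)
alpha(3) = beta(2)
beta(2) = alpha(1)
alpha(1) = beta(0)
beta(0) = 0  (base case)
Result: 0

0


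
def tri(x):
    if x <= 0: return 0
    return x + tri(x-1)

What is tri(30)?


tri(30)
= 30 + 29 + 28 + 27 + 26 + 25 + 24 + 23 + 22 + 21 + 20 + 19 + 18 + 17 + 16 + 15 + 14 + 13 + 12 + 11 + 10 + 9 + 8 + 7 + 6 + 5 + 4 + 3 + 2 + 1 + tri(0)
= 30 + 29 + 28 + 27 + 26 + 25 + 24 + 23 + 22 + 21 + 20 + 19 + 18 + 17 + 16 + 15 + 14 + 13 + 12 + 11 + 10 + 9 + 8 + 7 + 6 + 5 + 4 + 3 + 2 + 1 + 0
= 465

465


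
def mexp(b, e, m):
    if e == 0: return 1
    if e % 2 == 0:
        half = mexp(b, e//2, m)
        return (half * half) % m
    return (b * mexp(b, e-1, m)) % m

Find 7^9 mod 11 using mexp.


mexp(7, 9, 11): e is odd, compute mexp(7, 8, 11)
  mexp(7, 8, 11): e is even, compute mexp(7, 4, 11)
    mexp(7, 4, 11): e is even, compute mexp(7, 2, 11)
      mexp(7, 2, 11): e is even, compute mexp(7, 1, 11)
        mexp(7, 1, 11): e is odd, compute mexp(7, 0, 11)
          mexp(7, 0, 11) = 1
        (7 * 1) % 11 = 7
      half=7, (7*7) % 11 = 5
    half=5, (5*5) % 11 = 3
  half=3, (3*3) % 11 = 9
(7 * 9) % 11 = 8

8


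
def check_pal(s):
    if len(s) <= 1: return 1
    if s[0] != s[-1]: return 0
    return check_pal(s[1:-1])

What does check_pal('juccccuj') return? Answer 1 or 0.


check_pal('juccccuj'): s[0]='j' == s[-1]='j' -> check check_pal('uccccu')
check_pal('uccccu'): s[0]='u' == s[-1]='u' -> check check_pal('cccc')
check_pal('cccc'): s[0]='c' == s[-1]='c' -> check check_pal('cc')
check_pal('cc'): s[0]='c' == s[-1]='c' -> check check_pal('')
check_pal(''): len <= 1 -> return 1  (base case)
Result: 1 (palindrome)

1
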